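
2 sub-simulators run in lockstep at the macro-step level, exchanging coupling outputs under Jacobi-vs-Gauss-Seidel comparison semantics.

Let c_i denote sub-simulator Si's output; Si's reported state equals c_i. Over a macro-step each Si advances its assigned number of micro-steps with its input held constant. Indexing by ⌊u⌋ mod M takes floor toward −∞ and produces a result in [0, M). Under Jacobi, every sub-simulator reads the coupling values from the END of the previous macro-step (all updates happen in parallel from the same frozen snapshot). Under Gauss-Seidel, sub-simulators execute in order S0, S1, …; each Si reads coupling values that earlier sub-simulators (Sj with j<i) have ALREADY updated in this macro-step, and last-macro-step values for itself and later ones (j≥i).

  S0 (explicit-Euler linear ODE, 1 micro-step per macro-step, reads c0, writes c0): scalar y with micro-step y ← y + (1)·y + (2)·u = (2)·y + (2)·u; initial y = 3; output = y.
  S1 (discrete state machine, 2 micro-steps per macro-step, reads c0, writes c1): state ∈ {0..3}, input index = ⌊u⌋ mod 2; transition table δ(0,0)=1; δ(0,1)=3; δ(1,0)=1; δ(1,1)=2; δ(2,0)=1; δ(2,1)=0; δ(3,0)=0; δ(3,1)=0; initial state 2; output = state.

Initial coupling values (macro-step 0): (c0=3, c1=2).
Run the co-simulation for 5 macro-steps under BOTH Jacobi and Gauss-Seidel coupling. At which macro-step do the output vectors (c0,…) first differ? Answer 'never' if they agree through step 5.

first divergence at macro-step: 1

[Jacobi] macro 1: S0 reads c0=3 → after 1×micro: 12; S1 reads c0=3 → after 2×micro: 3 ⇒ (c0=12, c1=3)
[Jacobi] macro 2: S0 reads c0=12 → after 1×micro: 48; S1 reads c0=12 → after 2×micro: 1 ⇒ (c0=48, c1=1)
[Jacobi] macro 3: S0 reads c0=48 → after 1×micro: 192; S1 reads c0=48 → after 2×micro: 1 ⇒ (c0=192, c1=1)
[Jacobi] macro 4: S0 reads c0=192 → after 1×micro: 768; S1 reads c0=192 → after 2×micro: 1 ⇒ (c0=768, c1=1)
[Jacobi] macro 5: S0 reads c0=768 → after 1×micro: 3072; S1 reads c0=768 → after 2×micro: 1 ⇒ (c0=3072, c1=1)
[Gauss-Seidel] macro 1: S0 reads c0=3 → after 1×micro: 12; S1 reads c0=12 → after 2×micro: 1 ⇒ (c0=12, c1=1)
[Gauss-Seidel] macro 2: S0 reads c0=12 → after 1×micro: 48; S1 reads c0=48 → after 2×micro: 1 ⇒ (c0=48, c1=1)
[Gauss-Seidel] macro 3: S0 reads c0=48 → after 1×micro: 192; S1 reads c0=192 → after 2×micro: 1 ⇒ (c0=192, c1=1)
[Gauss-Seidel] macro 4: S0 reads c0=192 → after 1×micro: 768; S1 reads c0=768 → after 2×micro: 1 ⇒ (c0=768, c1=1)
[Gauss-Seidel] macro 5: S0 reads c0=768 → after 1×micro: 3072; S1 reads c0=3072 → after 2×micro: 1 ⇒ (c0=3072, c1=1)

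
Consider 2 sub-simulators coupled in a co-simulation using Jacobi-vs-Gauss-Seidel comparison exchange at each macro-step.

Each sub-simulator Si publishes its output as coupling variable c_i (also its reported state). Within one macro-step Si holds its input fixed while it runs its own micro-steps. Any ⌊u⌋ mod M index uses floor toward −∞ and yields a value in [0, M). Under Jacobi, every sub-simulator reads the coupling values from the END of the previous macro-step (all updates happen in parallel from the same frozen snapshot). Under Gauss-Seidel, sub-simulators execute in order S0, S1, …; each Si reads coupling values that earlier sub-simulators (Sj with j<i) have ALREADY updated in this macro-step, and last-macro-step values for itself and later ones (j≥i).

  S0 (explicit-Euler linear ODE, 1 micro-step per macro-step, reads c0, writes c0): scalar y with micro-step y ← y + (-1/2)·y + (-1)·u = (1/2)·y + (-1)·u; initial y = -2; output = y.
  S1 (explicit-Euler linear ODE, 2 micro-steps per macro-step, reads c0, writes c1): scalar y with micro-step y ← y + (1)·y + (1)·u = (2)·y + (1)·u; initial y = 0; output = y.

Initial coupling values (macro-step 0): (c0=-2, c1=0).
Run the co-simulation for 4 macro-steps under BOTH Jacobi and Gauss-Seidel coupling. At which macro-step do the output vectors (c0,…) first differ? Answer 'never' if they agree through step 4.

[Jacobi] macro 1: S0 reads c0=-2 → after 1×micro: 1; S1 reads c0=-2 → after 2×micro: -6 ⇒ (c0=1, c1=-6)
[Jacobi] macro 2: S0 reads c0=1 → after 1×micro: -1/2; S1 reads c0=1 → after 2×micro: -21 ⇒ (c0=-1/2, c1=-21)
[Jacobi] macro 3: S0 reads c0=-1/2 → after 1×micro: 1/4; S1 reads c0=-1/2 → after 2×micro: -171/2 ⇒ (c0=1/4, c1=-171/2)
[Jacobi] macro 4: S0 reads c0=1/4 → after 1×micro: -1/8; S1 reads c0=1/4 → after 2×micro: -1365/4 ⇒ (c0=-1/8, c1=-1365/4)
[Gauss-Seidel] macro 1: S0 reads c0=-2 → after 1×micro: 1; S1 reads c0=1 → after 2×micro: 3 ⇒ (c0=1, c1=3)
[Gauss-Seidel] macro 2: S0 reads c0=1 → after 1×micro: -1/2; S1 reads c0=-1/2 → after 2×micro: 21/2 ⇒ (c0=-1/2, c1=21/2)
[Gauss-Seidel] macro 3: S0 reads c0=-1/2 → after 1×micro: 1/4; S1 reads c0=1/4 → after 2×micro: 171/4 ⇒ (c0=1/4, c1=171/4)
[Gauss-Seidel] macro 4: S0 reads c0=1/4 → after 1×micro: -1/8; S1 reads c0=-1/8 → after 2×micro: 1365/8 ⇒ (c0=-1/8, c1=1365/8)

first divergence at macro-step: 1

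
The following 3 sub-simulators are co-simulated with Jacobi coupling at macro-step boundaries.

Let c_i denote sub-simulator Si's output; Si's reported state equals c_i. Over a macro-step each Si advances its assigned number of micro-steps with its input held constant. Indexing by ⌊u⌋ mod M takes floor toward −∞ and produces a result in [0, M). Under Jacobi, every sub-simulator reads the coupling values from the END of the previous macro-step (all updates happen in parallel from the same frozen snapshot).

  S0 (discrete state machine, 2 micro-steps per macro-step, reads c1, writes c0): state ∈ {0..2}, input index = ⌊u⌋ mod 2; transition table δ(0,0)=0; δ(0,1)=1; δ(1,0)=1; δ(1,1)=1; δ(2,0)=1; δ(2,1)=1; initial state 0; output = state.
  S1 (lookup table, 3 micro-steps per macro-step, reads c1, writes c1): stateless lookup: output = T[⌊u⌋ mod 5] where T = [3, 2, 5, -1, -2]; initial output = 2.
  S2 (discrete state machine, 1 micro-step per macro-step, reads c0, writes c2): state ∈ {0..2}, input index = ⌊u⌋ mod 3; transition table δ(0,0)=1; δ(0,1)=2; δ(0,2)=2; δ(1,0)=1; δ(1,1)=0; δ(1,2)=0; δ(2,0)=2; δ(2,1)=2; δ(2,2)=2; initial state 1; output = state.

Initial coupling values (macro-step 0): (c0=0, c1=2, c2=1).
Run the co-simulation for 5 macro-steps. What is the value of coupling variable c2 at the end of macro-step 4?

c2 at macro-step 4 = 2

macro 1: S0 reads c1=2 → after 2×micro: 0; S1 reads c1=2 → after 3×micro: 5; S2 reads c0=0 → after 1×micro: 1 ⇒ (c0=0, c1=5, c2=1)
macro 2: S0 reads c1=5 → after 2×micro: 1; S1 reads c1=5 → after 3×micro: 3; S2 reads c0=0 → after 1×micro: 1 ⇒ (c0=1, c1=3, c2=1)
macro 3: S0 reads c1=3 → after 2×micro: 1; S1 reads c1=3 → after 3×micro: -1; S2 reads c0=1 → after 1×micro: 0 ⇒ (c0=1, c1=-1, c2=0)
macro 4: S0 reads c1=-1 → after 2×micro: 1; S1 reads c1=-1 → after 3×micro: -2; S2 reads c0=1 → after 1×micro: 2 ⇒ (c0=1, c1=-2, c2=2)
macro 5: S0 reads c1=-2 → after 2×micro: 1; S1 reads c1=-2 → after 3×micro: -1; S2 reads c0=1 → after 1×micro: 2 ⇒ (c0=1, c1=-1, c2=2)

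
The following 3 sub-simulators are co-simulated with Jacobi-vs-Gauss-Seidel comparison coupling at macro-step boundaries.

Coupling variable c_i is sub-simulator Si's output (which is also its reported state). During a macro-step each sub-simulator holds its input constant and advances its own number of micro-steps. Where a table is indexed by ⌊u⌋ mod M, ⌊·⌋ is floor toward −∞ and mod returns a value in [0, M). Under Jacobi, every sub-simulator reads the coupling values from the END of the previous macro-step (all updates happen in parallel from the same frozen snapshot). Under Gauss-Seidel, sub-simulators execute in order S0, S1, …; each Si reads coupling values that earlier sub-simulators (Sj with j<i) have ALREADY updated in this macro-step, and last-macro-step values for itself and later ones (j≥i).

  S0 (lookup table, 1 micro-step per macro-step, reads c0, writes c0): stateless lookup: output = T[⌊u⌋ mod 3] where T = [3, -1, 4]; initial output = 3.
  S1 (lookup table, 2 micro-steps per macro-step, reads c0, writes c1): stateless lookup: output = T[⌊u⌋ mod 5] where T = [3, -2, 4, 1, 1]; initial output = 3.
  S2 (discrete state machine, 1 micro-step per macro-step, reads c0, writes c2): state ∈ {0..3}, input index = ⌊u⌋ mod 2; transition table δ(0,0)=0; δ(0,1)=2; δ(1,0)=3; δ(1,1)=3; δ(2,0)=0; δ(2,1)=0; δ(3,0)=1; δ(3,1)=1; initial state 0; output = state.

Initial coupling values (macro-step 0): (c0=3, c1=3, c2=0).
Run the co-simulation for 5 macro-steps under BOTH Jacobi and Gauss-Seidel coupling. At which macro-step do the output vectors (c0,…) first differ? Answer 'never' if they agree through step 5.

first divergence at macro-step: never

[Jacobi] macro 1: S0 reads c0=3 → after 1×micro: 3; S1 reads c0=3 → after 2×micro: 1; S2 reads c0=3 → after 1×micro: 2 ⇒ (c0=3, c1=1, c2=2)
[Jacobi] macro 2: S0 reads c0=3 → after 1×micro: 3; S1 reads c0=3 → after 2×micro: 1; S2 reads c0=3 → after 1×micro: 0 ⇒ (c0=3, c1=1, c2=0)
[Jacobi] macro 3: S0 reads c0=3 → after 1×micro: 3; S1 reads c0=3 → after 2×micro: 1; S2 reads c0=3 → after 1×micro: 2 ⇒ (c0=3, c1=1, c2=2)
[Jacobi] macro 4: S0 reads c0=3 → after 1×micro: 3; S1 reads c0=3 → after 2×micro: 1; S2 reads c0=3 → after 1×micro: 0 ⇒ (c0=3, c1=1, c2=0)
[Jacobi] macro 5: S0 reads c0=3 → after 1×micro: 3; S1 reads c0=3 → after 2×micro: 1; S2 reads c0=3 → after 1×micro: 2 ⇒ (c0=3, c1=1, c2=2)
[Gauss-Seidel] macro 1: S0 reads c0=3 → after 1×micro: 3; S1 reads c0=3 → after 2×micro: 1; S2 reads c0=3 → after 1×micro: 2 ⇒ (c0=3, c1=1, c2=2)
[Gauss-Seidel] macro 2: S0 reads c0=3 → after 1×micro: 3; S1 reads c0=3 → after 2×micro: 1; S2 reads c0=3 → after 1×micro: 0 ⇒ (c0=3, c1=1, c2=0)
[Gauss-Seidel] macro 3: S0 reads c0=3 → after 1×micro: 3; S1 reads c0=3 → after 2×micro: 1; S2 reads c0=3 → after 1×micro: 2 ⇒ (c0=3, c1=1, c2=2)
[Gauss-Seidel] macro 4: S0 reads c0=3 → after 1×micro: 3; S1 reads c0=3 → after 2×micro: 1; S2 reads c0=3 → after 1×micro: 0 ⇒ (c0=3, c1=1, c2=0)
[Gauss-Seidel] macro 5: S0 reads c0=3 → after 1×micro: 3; S1 reads c0=3 → after 2×micro: 1; S2 reads c0=3 → after 1×micro: 2 ⇒ (c0=3, c1=1, c2=2)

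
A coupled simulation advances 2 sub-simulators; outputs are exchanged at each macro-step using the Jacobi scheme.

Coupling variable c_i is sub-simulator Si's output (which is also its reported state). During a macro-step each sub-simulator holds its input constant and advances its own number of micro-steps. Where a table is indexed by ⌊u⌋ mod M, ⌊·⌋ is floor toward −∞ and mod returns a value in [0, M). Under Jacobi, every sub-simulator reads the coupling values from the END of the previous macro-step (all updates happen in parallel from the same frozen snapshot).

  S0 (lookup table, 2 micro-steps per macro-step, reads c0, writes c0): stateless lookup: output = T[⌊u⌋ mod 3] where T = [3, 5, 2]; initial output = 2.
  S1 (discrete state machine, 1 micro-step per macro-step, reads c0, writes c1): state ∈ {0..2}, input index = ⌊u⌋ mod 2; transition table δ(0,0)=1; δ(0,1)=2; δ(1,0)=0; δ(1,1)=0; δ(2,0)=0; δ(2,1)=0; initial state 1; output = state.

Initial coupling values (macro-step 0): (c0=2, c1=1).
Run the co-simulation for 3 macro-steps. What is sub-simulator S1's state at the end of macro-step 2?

S1 state at macro-step 2 = 1

macro 1: S0 reads c0=2 → after 2×micro: 2; S1 reads c0=2 → after 1×micro: 0 ⇒ (c0=2, c1=0)
macro 2: S0 reads c0=2 → after 2×micro: 2; S1 reads c0=2 → after 1×micro: 1 ⇒ (c0=2, c1=1)
macro 3: S0 reads c0=2 → after 2×micro: 2; S1 reads c0=2 → after 1×micro: 0 ⇒ (c0=2, c1=0)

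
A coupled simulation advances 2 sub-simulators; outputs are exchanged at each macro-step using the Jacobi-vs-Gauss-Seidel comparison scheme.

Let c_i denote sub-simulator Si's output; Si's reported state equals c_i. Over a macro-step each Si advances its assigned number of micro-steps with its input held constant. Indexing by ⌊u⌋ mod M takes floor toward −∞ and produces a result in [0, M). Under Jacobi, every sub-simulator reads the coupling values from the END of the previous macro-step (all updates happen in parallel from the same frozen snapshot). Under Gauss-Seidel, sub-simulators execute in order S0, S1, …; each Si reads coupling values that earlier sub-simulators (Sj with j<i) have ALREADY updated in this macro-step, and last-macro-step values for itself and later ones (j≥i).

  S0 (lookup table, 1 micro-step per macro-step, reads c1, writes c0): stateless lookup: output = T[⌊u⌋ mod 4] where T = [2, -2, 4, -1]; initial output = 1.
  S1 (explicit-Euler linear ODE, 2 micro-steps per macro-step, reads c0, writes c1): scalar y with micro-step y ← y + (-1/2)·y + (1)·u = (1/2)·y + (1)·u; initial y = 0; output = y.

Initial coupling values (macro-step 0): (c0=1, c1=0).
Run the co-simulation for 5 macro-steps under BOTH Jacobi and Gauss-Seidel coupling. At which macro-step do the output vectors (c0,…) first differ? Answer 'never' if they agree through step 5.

first divergence at macro-step: 1

[Jacobi] macro 1: S0 reads c1=0 → after 1×micro: 2; S1 reads c0=1 → after 2×micro: 3/2 ⇒ (c0=2, c1=3/2)
[Jacobi] macro 2: S0 reads c1=3/2 → after 1×micro: -2; S1 reads c0=2 → after 2×micro: 27/8 ⇒ (c0=-2, c1=27/8)
[Jacobi] macro 3: S0 reads c1=27/8 → after 1×micro: -1; S1 reads c0=-2 → after 2×micro: -69/32 ⇒ (c0=-1, c1=-69/32)
[Jacobi] macro 4: S0 reads c1=-69/32 → after 1×micro: -2; S1 reads c0=-1 → after 2×micro: -261/128 ⇒ (c0=-2, c1=-261/128)
[Jacobi] macro 5: S0 reads c1=-261/128 → after 1×micro: -2; S1 reads c0=-2 → after 2×micro: -1797/512 ⇒ (c0=-2, c1=-1797/512)
[Gauss-Seidel] macro 1: S0 reads c1=0 → after 1×micro: 2; S1 reads c0=2 → after 2×micro: 3 ⇒ (c0=2, c1=3)
[Gauss-Seidel] macro 2: S0 reads c1=3 → after 1×micro: -1; S1 reads c0=-1 → after 2×micro: -3/4 ⇒ (c0=-1, c1=-3/4)
[Gauss-Seidel] macro 3: S0 reads c1=-3/4 → after 1×micro: -1; S1 reads c0=-1 → after 2×micro: -27/16 ⇒ (c0=-1, c1=-27/16)
[Gauss-Seidel] macro 4: S0 reads c1=-27/16 → after 1×micro: 4; S1 reads c0=4 → after 2×micro: 357/64 ⇒ (c0=4, c1=357/64)
[Gauss-Seidel] macro 5: S0 reads c1=357/64 → after 1×micro: -2; S1 reads c0=-2 → after 2×micro: -411/256 ⇒ (c0=-2, c1=-411/256)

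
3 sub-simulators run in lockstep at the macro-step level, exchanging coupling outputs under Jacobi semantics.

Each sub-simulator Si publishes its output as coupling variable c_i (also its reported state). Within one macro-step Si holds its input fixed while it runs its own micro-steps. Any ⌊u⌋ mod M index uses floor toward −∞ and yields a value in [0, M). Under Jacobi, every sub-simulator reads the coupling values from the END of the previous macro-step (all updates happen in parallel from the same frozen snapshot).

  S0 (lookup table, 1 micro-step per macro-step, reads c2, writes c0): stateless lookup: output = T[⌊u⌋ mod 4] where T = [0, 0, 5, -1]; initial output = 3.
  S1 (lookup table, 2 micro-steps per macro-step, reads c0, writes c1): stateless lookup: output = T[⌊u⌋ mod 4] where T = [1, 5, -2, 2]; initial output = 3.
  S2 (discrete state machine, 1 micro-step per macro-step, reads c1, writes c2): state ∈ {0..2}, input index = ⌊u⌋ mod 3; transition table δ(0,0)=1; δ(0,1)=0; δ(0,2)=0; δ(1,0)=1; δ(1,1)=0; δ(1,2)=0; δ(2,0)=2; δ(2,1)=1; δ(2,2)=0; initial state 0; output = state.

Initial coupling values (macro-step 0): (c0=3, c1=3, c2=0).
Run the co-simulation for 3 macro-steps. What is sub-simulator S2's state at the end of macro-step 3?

macro 1: S0 reads c2=0 → after 1×micro: 0; S1 reads c0=3 → after 2×micro: 2; S2 reads c1=3 → after 1×micro: 1 ⇒ (c0=0, c1=2, c2=1)
macro 2: S0 reads c2=1 → after 1×micro: 0; S1 reads c0=0 → after 2×micro: 1; S2 reads c1=2 → after 1×micro: 0 ⇒ (c0=0, c1=1, c2=0)
macro 3: S0 reads c2=0 → after 1×micro: 0; S1 reads c0=0 → after 2×micro: 1; S2 reads c1=1 → after 1×micro: 0 ⇒ (c0=0, c1=1, c2=0)

S2 state at macro-step 3 = 0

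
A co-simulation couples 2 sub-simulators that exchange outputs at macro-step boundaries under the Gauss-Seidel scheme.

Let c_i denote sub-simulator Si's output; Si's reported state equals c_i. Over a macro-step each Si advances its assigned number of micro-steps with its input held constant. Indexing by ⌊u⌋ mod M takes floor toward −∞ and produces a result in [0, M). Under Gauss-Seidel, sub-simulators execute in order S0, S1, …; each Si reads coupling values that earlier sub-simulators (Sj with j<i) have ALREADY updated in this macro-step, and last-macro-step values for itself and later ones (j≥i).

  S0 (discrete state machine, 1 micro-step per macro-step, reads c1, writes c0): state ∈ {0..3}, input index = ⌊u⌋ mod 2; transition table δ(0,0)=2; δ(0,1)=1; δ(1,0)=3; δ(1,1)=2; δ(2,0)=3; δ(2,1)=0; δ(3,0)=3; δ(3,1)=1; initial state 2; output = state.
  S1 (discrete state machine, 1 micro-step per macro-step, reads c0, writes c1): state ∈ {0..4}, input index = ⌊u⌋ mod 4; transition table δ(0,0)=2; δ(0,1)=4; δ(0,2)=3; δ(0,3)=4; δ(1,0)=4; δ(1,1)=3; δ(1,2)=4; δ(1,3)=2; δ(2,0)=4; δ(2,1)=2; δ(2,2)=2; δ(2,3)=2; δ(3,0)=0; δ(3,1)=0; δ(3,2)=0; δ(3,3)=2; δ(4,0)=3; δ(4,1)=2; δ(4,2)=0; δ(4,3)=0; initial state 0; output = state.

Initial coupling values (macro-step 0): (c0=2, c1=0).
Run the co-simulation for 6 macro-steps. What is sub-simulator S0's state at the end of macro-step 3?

macro 1: S0 reads c1=0 → after 1×micro: 3; S1 reads c0=3 → after 1×micro: 4 ⇒ (c0=3, c1=4)
macro 2: S0 reads c1=4 → after 1×micro: 3; S1 reads c0=3 → after 1×micro: 0 ⇒ (c0=3, c1=0)
macro 3: S0 reads c1=0 → after 1×micro: 3; S1 reads c0=3 → after 1×micro: 4 ⇒ (c0=3, c1=4)
macro 4: S0 reads c1=4 → after 1×micro: 3; S1 reads c0=3 → after 1×micro: 0 ⇒ (c0=3, c1=0)
macro 5: S0 reads c1=0 → after 1×micro: 3; S1 reads c0=3 → after 1×micro: 4 ⇒ (c0=3, c1=4)
macro 6: S0 reads c1=4 → after 1×micro: 3; S1 reads c0=3 → after 1×micro: 0 ⇒ (c0=3, c1=0)

S0 state at macro-step 3 = 3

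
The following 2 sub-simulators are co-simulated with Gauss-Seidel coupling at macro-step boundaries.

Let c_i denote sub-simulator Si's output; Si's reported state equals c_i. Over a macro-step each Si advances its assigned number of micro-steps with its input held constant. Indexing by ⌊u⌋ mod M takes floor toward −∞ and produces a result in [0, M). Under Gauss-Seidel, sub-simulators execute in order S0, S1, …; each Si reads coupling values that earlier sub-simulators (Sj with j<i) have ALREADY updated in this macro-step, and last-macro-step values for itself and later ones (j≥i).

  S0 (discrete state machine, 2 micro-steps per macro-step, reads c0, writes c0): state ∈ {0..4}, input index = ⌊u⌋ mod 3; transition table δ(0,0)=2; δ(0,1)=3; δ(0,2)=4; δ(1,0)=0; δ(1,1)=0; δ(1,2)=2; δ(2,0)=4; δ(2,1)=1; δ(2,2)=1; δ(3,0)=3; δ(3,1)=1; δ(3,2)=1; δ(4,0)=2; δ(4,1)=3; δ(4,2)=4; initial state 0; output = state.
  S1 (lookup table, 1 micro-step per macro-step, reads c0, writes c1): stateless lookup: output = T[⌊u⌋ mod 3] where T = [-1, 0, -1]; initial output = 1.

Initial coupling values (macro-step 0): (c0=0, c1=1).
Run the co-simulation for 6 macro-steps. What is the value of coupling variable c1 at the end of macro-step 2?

macro 1: S0 reads c0=0 → after 2×micro: 4; S1 reads c0=4 → after 1×micro: 0 ⇒ (c0=4, c1=0)
macro 2: S0 reads c0=4 → after 2×micro: 1; S1 reads c0=1 → after 1×micro: 0 ⇒ (c0=1, c1=0)
macro 3: S0 reads c0=1 → after 2×micro: 3; S1 reads c0=3 → after 1×micro: -1 ⇒ (c0=3, c1=-1)
macro 4: S0 reads c0=3 → after 2×micro: 3; S1 reads c0=3 → after 1×micro: -1 ⇒ (c0=3, c1=-1)
macro 5: S0 reads c0=3 → after 2×micro: 3; S1 reads c0=3 → after 1×micro: -1 ⇒ (c0=3, c1=-1)
macro 6: S0 reads c0=3 → after 2×micro: 3; S1 reads c0=3 → after 1×micro: -1 ⇒ (c0=3, c1=-1)

c1 at macro-step 2 = 0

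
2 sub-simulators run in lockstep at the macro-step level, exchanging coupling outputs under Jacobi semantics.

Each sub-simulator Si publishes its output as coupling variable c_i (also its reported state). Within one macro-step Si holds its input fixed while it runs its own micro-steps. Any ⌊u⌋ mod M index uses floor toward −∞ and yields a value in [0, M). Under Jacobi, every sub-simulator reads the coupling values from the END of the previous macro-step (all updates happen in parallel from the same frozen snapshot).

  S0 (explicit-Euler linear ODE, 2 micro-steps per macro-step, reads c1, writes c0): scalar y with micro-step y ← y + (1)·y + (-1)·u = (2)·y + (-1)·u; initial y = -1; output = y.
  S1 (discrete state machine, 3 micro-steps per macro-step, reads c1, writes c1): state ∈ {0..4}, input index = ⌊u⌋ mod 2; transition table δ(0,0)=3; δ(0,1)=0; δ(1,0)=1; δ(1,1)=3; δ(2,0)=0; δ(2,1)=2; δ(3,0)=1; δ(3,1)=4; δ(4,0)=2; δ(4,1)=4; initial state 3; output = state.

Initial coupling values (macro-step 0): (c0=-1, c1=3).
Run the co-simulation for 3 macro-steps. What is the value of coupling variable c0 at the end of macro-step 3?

c0 at macro-step 3 = -265

macro 1: S0 reads c1=3 → after 2×micro: -13; S1 reads c1=3 → after 3×micro: 4 ⇒ (c0=-13, c1=4)
macro 2: S0 reads c1=4 → after 2×micro: -64; S1 reads c1=4 → after 3×micro: 3 ⇒ (c0=-64, c1=3)
macro 3: S0 reads c1=3 → after 2×micro: -265; S1 reads c1=3 → after 3×micro: 4 ⇒ (c0=-265, c1=4)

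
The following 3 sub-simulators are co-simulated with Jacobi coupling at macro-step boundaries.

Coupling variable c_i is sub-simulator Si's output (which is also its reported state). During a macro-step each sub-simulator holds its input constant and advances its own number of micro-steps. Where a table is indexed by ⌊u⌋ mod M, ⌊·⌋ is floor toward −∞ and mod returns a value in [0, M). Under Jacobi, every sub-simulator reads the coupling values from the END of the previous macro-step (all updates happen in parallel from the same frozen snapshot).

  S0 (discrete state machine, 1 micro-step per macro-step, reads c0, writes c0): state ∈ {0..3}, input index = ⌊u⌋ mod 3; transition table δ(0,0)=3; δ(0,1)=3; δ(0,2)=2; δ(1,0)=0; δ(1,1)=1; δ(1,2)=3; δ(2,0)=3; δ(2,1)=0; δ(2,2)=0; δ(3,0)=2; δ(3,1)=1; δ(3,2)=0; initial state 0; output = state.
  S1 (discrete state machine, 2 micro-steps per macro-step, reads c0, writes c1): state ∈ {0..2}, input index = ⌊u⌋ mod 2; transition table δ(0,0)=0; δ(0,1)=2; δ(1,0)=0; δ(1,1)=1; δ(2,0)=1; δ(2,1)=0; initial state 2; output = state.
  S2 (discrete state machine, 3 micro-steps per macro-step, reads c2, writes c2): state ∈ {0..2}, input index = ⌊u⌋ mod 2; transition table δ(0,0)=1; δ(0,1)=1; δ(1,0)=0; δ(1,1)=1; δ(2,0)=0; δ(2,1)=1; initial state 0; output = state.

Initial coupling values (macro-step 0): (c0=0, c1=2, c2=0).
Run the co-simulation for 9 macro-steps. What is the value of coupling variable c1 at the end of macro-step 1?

macro 1: S0 reads c0=0 → after 1×micro: 3; S1 reads c0=0 → after 2×micro: 0; S2 reads c2=0 → after 3×micro: 1 ⇒ (c0=3, c1=0, c2=1)
macro 2: S0 reads c0=3 → after 1×micro: 2; S1 reads c0=3 → after 2×micro: 0; S2 reads c2=1 → after 3×micro: 1 ⇒ (c0=2, c1=0, c2=1)
macro 3: S0 reads c0=2 → after 1×micro: 0; S1 reads c0=2 → after 2×micro: 0; S2 reads c2=1 → after 3×micro: 1 ⇒ (c0=0, c1=0, c2=1)
macro 4: S0 reads c0=0 → after 1×micro: 3; S1 reads c0=0 → after 2×micro: 0; S2 reads c2=1 → after 3×micro: 1 ⇒ (c0=3, c1=0, c2=1)
macro 5: S0 reads c0=3 → after 1×micro: 2; S1 reads c0=3 → after 2×micro: 0; S2 reads c2=1 → after 3×micro: 1 ⇒ (c0=2, c1=0, c2=1)
macro 6: S0 reads c0=2 → after 1×micro: 0; S1 reads c0=2 → after 2×micro: 0; S2 reads c2=1 → after 3×micro: 1 ⇒ (c0=0, c1=0, c2=1)
macro 7: S0 reads c0=0 → after 1×micro: 3; S1 reads c0=0 → after 2×micro: 0; S2 reads c2=1 → after 3×micro: 1 ⇒ (c0=3, c1=0, c2=1)
macro 8: S0 reads c0=3 → after 1×micro: 2; S1 reads c0=3 → after 2×micro: 0; S2 reads c2=1 → after 3×micro: 1 ⇒ (c0=2, c1=0, c2=1)
macro 9: S0 reads c0=2 → after 1×micro: 0; S1 reads c0=2 → after 2×micro: 0; S2 reads c2=1 → after 3×micro: 1 ⇒ (c0=0, c1=0, c2=1)

c1 at macro-step 1 = 0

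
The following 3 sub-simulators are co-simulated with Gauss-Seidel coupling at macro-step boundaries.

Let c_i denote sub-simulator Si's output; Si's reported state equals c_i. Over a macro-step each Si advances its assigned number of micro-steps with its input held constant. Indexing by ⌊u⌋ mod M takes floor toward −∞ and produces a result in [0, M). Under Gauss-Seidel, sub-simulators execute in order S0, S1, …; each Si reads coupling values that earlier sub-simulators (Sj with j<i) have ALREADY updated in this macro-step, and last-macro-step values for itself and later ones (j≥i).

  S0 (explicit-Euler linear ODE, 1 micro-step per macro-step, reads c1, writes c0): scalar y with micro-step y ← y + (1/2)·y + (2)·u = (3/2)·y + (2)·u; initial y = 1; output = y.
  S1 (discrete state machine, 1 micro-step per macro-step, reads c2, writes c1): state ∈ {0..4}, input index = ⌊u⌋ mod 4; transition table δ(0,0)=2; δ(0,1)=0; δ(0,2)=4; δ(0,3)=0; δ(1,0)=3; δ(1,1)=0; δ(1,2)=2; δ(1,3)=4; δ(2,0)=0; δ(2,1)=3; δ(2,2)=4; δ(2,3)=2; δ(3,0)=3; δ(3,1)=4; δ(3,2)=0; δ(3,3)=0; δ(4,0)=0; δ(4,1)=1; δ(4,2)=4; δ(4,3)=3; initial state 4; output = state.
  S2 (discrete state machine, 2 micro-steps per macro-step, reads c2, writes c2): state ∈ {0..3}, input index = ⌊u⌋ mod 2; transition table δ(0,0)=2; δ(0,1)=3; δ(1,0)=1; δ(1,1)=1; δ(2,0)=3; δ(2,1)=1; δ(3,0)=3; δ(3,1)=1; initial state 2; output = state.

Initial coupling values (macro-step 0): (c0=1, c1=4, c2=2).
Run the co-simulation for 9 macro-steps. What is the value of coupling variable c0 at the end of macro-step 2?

c0 at macro-step 2 = 89/4

macro 1: S0 reads c1=4 → after 1×micro: 19/2; S1 reads c2=2 → after 1×micro: 4; S2 reads c2=2 → after 2×micro: 3 ⇒ (c0=19/2, c1=4, c2=3)
macro 2: S0 reads c1=4 → after 1×micro: 89/4; S1 reads c2=3 → after 1×micro: 3; S2 reads c2=3 → after 2×micro: 1 ⇒ (c0=89/4, c1=3, c2=1)
macro 3: S0 reads c1=3 → after 1×micro: 315/8; S1 reads c2=1 → after 1×micro: 4; S2 reads c2=1 → after 2×micro: 1 ⇒ (c0=315/8, c1=4, c2=1)
macro 4: S0 reads c1=4 → after 1×micro: 1073/16; S1 reads c2=1 → after 1×micro: 1; S2 reads c2=1 → after 2×micro: 1 ⇒ (c0=1073/16, c1=1, c2=1)
macro 5: S0 reads c1=1 → after 1×micro: 3283/32; S1 reads c2=1 → after 1×micro: 0; S2 reads c2=1 → after 2×micro: 1 ⇒ (c0=3283/32, c1=0, c2=1)
macro 6: S0 reads c1=0 → after 1×micro: 9849/64; S1 reads c2=1 → after 1×micro: 0; S2 reads c2=1 → after 2×micro: 1 ⇒ (c0=9849/64, c1=0, c2=1)
macro 7: S0 reads c1=0 → after 1×micro: 29547/128; S1 reads c2=1 → after 1×micro: 0; S2 reads c2=1 → after 2×micro: 1 ⇒ (c0=29547/128, c1=0, c2=1)
macro 8: S0 reads c1=0 → after 1×micro: 88641/256; S1 reads c2=1 → after 1×micro: 0; S2 reads c2=1 → after 2×micro: 1 ⇒ (c0=88641/256, c1=0, c2=1)
macro 9: S0 reads c1=0 → after 1×micro: 265923/512; S1 reads c2=1 → after 1×micro: 0; S2 reads c2=1 → after 2×micro: 1 ⇒ (c0=265923/512, c1=0, c2=1)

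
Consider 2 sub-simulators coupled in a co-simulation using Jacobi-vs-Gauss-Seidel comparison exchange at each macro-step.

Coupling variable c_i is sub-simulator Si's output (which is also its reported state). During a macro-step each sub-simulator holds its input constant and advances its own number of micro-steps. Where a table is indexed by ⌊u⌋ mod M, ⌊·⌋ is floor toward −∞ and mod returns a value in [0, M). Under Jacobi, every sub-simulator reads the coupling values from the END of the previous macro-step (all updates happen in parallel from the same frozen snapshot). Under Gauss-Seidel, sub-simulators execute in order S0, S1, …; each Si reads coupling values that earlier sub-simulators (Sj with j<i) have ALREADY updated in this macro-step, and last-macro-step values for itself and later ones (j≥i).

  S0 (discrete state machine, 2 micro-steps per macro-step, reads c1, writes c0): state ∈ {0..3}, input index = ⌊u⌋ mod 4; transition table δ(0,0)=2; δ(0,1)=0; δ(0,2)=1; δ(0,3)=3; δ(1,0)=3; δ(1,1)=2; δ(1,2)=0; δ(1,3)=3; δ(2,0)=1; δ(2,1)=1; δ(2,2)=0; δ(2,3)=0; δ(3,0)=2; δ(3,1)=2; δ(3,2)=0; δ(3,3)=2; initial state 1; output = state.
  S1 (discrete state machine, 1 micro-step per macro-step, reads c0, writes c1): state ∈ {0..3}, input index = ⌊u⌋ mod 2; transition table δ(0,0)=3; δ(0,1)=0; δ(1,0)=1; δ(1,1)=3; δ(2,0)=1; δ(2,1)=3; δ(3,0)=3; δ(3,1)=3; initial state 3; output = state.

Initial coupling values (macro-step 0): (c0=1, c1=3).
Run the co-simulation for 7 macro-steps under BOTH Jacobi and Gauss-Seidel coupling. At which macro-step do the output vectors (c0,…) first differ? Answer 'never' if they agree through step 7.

first divergence at macro-step: never

[Jacobi] macro 1: S0 reads c1=3 → after 2×micro: 2; S1 reads c0=1 → after 1×micro: 3 ⇒ (c0=2, c1=3)
[Jacobi] macro 2: S0 reads c1=3 → after 2×micro: 3; S1 reads c0=2 → after 1×micro: 3 ⇒ (c0=3, c1=3)
[Jacobi] macro 3: S0 reads c1=3 → after 2×micro: 0; S1 reads c0=3 → after 1×micro: 3 ⇒ (c0=0, c1=3)
[Jacobi] macro 4: S0 reads c1=3 → after 2×micro: 2; S1 reads c0=0 → after 1×micro: 3 ⇒ (c0=2, c1=3)
[Jacobi] macro 5: S0 reads c1=3 → after 2×micro: 3; S1 reads c0=2 → after 1×micro: 3 ⇒ (c0=3, c1=3)
[Jacobi] macro 6: S0 reads c1=3 → after 2×micro: 0; S1 reads c0=3 → after 1×micro: 3 ⇒ (c0=0, c1=3)
[Jacobi] macro 7: S0 reads c1=3 → after 2×micro: 2; S1 reads c0=0 → after 1×micro: 3 ⇒ (c0=2, c1=3)
[Gauss-Seidel] macro 1: S0 reads c1=3 → after 2×micro: 2; S1 reads c0=2 → after 1×micro: 3 ⇒ (c0=2, c1=3)
[Gauss-Seidel] macro 2: S0 reads c1=3 → after 2×micro: 3; S1 reads c0=3 → after 1×micro: 3 ⇒ (c0=3, c1=3)
[Gauss-Seidel] macro 3: S0 reads c1=3 → after 2×micro: 0; S1 reads c0=0 → after 1×micro: 3 ⇒ (c0=0, c1=3)
[Gauss-Seidel] macro 4: S0 reads c1=3 → after 2×micro: 2; S1 reads c0=2 → after 1×micro: 3 ⇒ (c0=2, c1=3)
[Gauss-Seidel] macro 5: S0 reads c1=3 → after 2×micro: 3; S1 reads c0=3 → after 1×micro: 3 ⇒ (c0=3, c1=3)
[Gauss-Seidel] macro 6: S0 reads c1=3 → after 2×micro: 0; S1 reads c0=0 → after 1×micro: 3 ⇒ (c0=0, c1=3)
[Gauss-Seidel] macro 7: S0 reads c1=3 → after 2×micro: 2; S1 reads c0=2 → after 1×micro: 3 ⇒ (c0=2, c1=3)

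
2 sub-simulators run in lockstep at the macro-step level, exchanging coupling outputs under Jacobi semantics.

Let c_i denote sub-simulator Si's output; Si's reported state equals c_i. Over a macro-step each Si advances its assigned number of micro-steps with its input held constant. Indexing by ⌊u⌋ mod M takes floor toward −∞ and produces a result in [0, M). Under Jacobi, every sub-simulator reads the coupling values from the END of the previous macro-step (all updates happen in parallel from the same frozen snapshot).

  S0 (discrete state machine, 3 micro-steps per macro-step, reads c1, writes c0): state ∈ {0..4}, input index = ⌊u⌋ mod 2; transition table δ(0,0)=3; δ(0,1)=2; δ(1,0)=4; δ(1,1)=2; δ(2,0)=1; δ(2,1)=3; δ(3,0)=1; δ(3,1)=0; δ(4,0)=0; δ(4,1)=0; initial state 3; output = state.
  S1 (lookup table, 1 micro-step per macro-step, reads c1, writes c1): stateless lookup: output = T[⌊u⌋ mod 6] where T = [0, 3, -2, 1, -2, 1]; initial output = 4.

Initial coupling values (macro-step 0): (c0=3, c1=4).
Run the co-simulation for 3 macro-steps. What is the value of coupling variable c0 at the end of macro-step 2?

macro 1: S0 reads c1=4 → after 3×micro: 0; S1 reads c1=4 → after 1×micro: -2 ⇒ (c0=0, c1=-2)
macro 2: S0 reads c1=-2 → after 3×micro: 4; S1 reads c1=-2 → after 1×micro: -2 ⇒ (c0=4, c1=-2)
macro 3: S0 reads c1=-2 → after 3×micro: 1; S1 reads c1=-2 → after 1×micro: -2 ⇒ (c0=1, c1=-2)

c0 at macro-step 2 = 4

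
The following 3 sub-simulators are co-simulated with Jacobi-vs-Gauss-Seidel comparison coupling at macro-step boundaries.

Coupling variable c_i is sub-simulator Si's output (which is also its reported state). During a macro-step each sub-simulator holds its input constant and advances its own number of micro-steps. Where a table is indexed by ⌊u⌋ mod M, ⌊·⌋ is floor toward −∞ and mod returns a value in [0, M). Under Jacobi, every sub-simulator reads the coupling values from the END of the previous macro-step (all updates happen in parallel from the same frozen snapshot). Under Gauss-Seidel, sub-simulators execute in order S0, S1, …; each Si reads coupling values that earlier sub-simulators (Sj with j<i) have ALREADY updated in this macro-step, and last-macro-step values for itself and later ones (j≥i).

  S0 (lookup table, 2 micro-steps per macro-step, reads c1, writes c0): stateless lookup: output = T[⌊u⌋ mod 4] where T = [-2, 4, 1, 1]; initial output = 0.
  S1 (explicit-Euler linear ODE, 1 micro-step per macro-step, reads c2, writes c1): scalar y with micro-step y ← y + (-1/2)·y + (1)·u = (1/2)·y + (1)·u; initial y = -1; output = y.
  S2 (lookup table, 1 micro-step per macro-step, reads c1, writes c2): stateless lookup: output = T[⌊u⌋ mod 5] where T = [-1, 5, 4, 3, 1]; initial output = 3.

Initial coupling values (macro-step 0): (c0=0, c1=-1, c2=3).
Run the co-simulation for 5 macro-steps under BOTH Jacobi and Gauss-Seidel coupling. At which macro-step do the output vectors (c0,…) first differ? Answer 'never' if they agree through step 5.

[Jacobi] macro 1: S0 reads c1=-1 → after 2×micro: 1; S1 reads c2=3 → after 1×micro: 5/2; S2 reads c1=-1 → after 1×micro: 1 ⇒ (c0=1, c1=5/2, c2=1)
[Jacobi] macro 2: S0 reads c1=5/2 → after 2×micro: 1; S1 reads c2=1 → after 1×micro: 9/4; S2 reads c1=5/2 → after 1×micro: 4 ⇒ (c0=1, c1=9/4, c2=4)
[Jacobi] macro 3: S0 reads c1=9/4 → after 2×micro: 1; S1 reads c2=4 → after 1×micro: 41/8; S2 reads c1=9/4 → after 1×micro: 4 ⇒ (c0=1, c1=41/8, c2=4)
[Jacobi] macro 4: S0 reads c1=41/8 → after 2×micro: 4; S1 reads c2=4 → after 1×micro: 105/16; S2 reads c1=41/8 → after 1×micro: -1 ⇒ (c0=4, c1=105/16, c2=-1)
[Jacobi] macro 5: S0 reads c1=105/16 → after 2×micro: 1; S1 reads c2=-1 → after 1×micro: 73/32; S2 reads c1=105/16 → after 1×micro: 5 ⇒ (c0=1, c1=73/32, c2=5)
[Gauss-Seidel] macro 1: S0 reads c1=-1 → after 2×micro: 1; S1 reads c2=3 → after 1×micro: 5/2; S2 reads c1=5/2 → after 1×micro: 4 ⇒ (c0=1, c1=5/2, c2=4)
[Gauss-Seidel] macro 2: S0 reads c1=5/2 → after 2×micro: 1; S1 reads c2=4 → after 1×micro: 21/4; S2 reads c1=21/4 → after 1×micro: -1 ⇒ (c0=1, c1=21/4, c2=-1)
[Gauss-Seidel] macro 3: S0 reads c1=21/4 → after 2×micro: 4; S1 reads c2=-1 → after 1×micro: 13/8; S2 reads c1=13/8 → after 1×micro: 5 ⇒ (c0=4, c1=13/8, c2=5)
[Gauss-Seidel] macro 4: S0 reads c1=13/8 → after 2×micro: 4; S1 reads c2=5 → after 1×micro: 93/16; S2 reads c1=93/16 → after 1×micro: -1 ⇒ (c0=4, c1=93/16, c2=-1)
[Gauss-Seidel] macro 5: S0 reads c1=93/16 → after 2×micro: 4; S1 reads c2=-1 → after 1×micro: 61/32; S2 reads c1=61/32 → after 1×micro: 5 ⇒ (c0=4, c1=61/32, c2=5)

first divergence at macro-step: 1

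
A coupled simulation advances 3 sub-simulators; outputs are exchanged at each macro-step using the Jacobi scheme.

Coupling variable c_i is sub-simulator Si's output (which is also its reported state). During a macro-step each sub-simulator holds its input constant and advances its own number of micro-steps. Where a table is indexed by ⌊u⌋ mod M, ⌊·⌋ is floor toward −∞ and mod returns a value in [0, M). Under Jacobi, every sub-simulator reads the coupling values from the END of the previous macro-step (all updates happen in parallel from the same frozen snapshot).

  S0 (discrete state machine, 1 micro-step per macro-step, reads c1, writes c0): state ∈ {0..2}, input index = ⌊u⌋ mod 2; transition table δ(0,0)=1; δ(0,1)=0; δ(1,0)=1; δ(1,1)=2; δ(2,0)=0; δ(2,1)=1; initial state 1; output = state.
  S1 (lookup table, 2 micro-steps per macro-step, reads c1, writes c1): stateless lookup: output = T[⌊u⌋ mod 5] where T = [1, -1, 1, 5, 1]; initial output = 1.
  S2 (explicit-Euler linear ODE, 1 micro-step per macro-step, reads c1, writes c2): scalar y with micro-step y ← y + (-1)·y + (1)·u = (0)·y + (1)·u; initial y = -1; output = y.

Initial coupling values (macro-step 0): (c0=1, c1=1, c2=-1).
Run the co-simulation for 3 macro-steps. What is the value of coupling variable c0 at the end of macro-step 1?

c0 at macro-step 1 = 2

macro 1: S0 reads c1=1 → after 1×micro: 2; S1 reads c1=1 → after 2×micro: -1; S2 reads c1=1 → after 1×micro: 1 ⇒ (c0=2, c1=-1, c2=1)
macro 2: S0 reads c1=-1 → after 1×micro: 1; S1 reads c1=-1 → after 2×micro: 1; S2 reads c1=-1 → after 1×micro: -1 ⇒ (c0=1, c1=1, c2=-1)
macro 3: S0 reads c1=1 → after 1×micro: 2; S1 reads c1=1 → after 2×micro: -1; S2 reads c1=1 → after 1×micro: 1 ⇒ (c0=2, c1=-1, c2=1)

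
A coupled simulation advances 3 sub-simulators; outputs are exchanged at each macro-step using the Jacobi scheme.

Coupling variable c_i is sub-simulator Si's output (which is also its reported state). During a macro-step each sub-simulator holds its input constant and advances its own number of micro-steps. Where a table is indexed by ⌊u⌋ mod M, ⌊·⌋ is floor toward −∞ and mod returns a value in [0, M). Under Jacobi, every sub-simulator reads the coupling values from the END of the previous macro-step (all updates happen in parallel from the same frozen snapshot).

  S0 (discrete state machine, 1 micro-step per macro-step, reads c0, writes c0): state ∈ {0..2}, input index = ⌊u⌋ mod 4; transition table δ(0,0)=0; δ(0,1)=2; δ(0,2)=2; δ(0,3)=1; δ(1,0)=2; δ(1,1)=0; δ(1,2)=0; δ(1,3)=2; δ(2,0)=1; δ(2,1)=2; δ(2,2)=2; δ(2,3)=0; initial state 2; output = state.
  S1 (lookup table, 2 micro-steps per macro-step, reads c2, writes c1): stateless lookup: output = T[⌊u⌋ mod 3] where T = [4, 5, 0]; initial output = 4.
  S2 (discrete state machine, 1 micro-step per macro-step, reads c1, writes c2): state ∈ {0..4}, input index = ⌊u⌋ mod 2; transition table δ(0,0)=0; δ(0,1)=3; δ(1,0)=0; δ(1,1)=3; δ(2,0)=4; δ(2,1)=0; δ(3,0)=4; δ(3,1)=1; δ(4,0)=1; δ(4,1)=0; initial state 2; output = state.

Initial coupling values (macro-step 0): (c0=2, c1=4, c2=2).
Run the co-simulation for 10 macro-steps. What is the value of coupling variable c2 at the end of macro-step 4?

macro 1: S0 reads c0=2 → after 1×micro: 2; S1 reads c2=2 → after 2×micro: 0; S2 reads c1=4 → after 1×micro: 4 ⇒ (c0=2, c1=0, c2=4)
macro 2: S0 reads c0=2 → after 1×micro: 2; S1 reads c2=4 → after 2×micro: 5; S2 reads c1=0 → after 1×micro: 1 ⇒ (c0=2, c1=5, c2=1)
macro 3: S0 reads c0=2 → after 1×micro: 2; S1 reads c2=1 → after 2×micro: 5; S2 reads c1=5 → after 1×micro: 3 ⇒ (c0=2, c1=5, c2=3)
macro 4: S0 reads c0=2 → after 1×micro: 2; S1 reads c2=3 → after 2×micro: 4; S2 reads c1=5 → after 1×micro: 1 ⇒ (c0=2, c1=4, c2=1)
macro 5: S0 reads c0=2 → after 1×micro: 2; S1 reads c2=1 → after 2×micro: 5; S2 reads c1=4 → after 1×micro: 0 ⇒ (c0=2, c1=5, c2=0)
macro 6: S0 reads c0=2 → after 1×micro: 2; S1 reads c2=0 → after 2×micro: 4; S2 reads c1=5 → after 1×micro: 3 ⇒ (c0=2, c1=4, c2=3)
macro 7: S0 reads c0=2 → after 1×micro: 2; S1 reads c2=3 → after 2×micro: 4; S2 reads c1=4 → after 1×micro: 4 ⇒ (c0=2, c1=4, c2=4)
macro 8: S0 reads c0=2 → after 1×micro: 2; S1 reads c2=4 → after 2×micro: 5; S2 reads c1=4 → after 1×micro: 1 ⇒ (c0=2, c1=5, c2=1)
macro 9: S0 reads c0=2 → after 1×micro: 2; S1 reads c2=1 → after 2×micro: 5; S2 reads c1=5 → after 1×micro: 3 ⇒ (c0=2, c1=5, c2=3)
macro 10: S0 reads c0=2 → after 1×micro: 2; S1 reads c2=3 → after 2×micro: 4; S2 reads c1=5 → after 1×micro: 1 ⇒ (c0=2, c1=4, c2=1)

c2 at macro-step 4 = 1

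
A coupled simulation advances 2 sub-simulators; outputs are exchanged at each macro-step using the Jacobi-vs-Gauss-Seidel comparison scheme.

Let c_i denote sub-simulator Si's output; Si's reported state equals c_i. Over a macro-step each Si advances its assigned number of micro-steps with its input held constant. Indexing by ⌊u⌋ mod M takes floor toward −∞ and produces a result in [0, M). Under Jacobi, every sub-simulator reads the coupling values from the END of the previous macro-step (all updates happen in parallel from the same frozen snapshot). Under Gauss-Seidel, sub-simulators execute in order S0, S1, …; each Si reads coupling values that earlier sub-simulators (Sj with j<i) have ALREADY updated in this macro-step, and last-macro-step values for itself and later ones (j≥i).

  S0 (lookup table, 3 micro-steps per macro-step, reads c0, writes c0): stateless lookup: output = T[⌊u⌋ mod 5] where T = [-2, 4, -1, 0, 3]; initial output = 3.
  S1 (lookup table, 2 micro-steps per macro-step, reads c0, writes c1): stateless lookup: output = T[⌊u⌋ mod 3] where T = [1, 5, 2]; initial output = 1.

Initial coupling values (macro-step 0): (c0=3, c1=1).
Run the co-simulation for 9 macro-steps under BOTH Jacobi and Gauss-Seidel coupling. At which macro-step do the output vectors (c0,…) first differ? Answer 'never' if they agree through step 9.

[Jacobi] macro 1: S0 reads c0=3 → after 3×micro: 0; S1 reads c0=3 → after 2×micro: 1 ⇒ (c0=0, c1=1)
[Jacobi] macro 2: S0 reads c0=0 → after 3×micro: -2; S1 reads c0=0 → after 2×micro: 1 ⇒ (c0=-2, c1=1)
[Jacobi] macro 3: S0 reads c0=-2 → after 3×micro: 0; S1 reads c0=-2 → after 2×micro: 5 ⇒ (c0=0, c1=5)
[Jacobi] macro 4: S0 reads c0=0 → after 3×micro: -2; S1 reads c0=0 → after 2×micro: 1 ⇒ (c0=-2, c1=1)
[Jacobi] macro 5: S0 reads c0=-2 → after 3×micro: 0; S1 reads c0=-2 → after 2×micro: 5 ⇒ (c0=0, c1=5)
[Jacobi] macro 6: S0 reads c0=0 → after 3×micro: -2; S1 reads c0=0 → after 2×micro: 1 ⇒ (c0=-2, c1=1)
[Jacobi] macro 7: S0 reads c0=-2 → after 3×micro: 0; S1 reads c0=-2 → after 2×micro: 5 ⇒ (c0=0, c1=5)
[Jacobi] macro 8: S0 reads c0=0 → after 3×micro: -2; S1 reads c0=0 → after 2×micro: 1 ⇒ (c0=-2, c1=1)
[Jacobi] macro 9: S0 reads c0=-2 → after 3×micro: 0; S1 reads c0=-2 → after 2×micro: 5 ⇒ (c0=0, c1=5)
[Gauss-Seidel] macro 1: S0 reads c0=3 → after 3×micro: 0; S1 reads c0=0 → after 2×micro: 1 ⇒ (c0=0, c1=1)
[Gauss-Seidel] macro 2: S0 reads c0=0 → after 3×micro: -2; S1 reads c0=-2 → after 2×micro: 5 ⇒ (c0=-2, c1=5)
[Gauss-Seidel] macro 3: S0 reads c0=-2 → after 3×micro: 0; S1 reads c0=0 → after 2×micro: 1 ⇒ (c0=0, c1=1)
[Gauss-Seidel] macro 4: S0 reads c0=0 → after 3×micro: -2; S1 reads c0=-2 → after 2×micro: 5 ⇒ (c0=-2, c1=5)
[Gauss-Seidel] macro 5: S0 reads c0=-2 → after 3×micro: 0; S1 reads c0=0 → after 2×micro: 1 ⇒ (c0=0, c1=1)
[Gauss-Seidel] macro 6: S0 reads c0=0 → after 3×micro: -2; S1 reads c0=-2 → after 2×micro: 5 ⇒ (c0=-2, c1=5)
[Gauss-Seidel] macro 7: S0 reads c0=-2 → after 3×micro: 0; S1 reads c0=0 → after 2×micro: 1 ⇒ (c0=0, c1=1)
[Gauss-Seidel] macro 8: S0 reads c0=0 → after 3×micro: -2; S1 reads c0=-2 → after 2×micro: 5 ⇒ (c0=-2, c1=5)
[Gauss-Seidel] macro 9: S0 reads c0=-2 → after 3×micro: 0; S1 reads c0=0 → after 2×micro: 1 ⇒ (c0=0, c1=1)

first divergence at macro-step: 2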